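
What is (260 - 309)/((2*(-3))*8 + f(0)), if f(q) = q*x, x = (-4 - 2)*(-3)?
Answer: 49/48 ≈ 1.0208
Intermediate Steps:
x = 18 (x = -6*(-3) = 18)
f(q) = 18*q (f(q) = q*18 = 18*q)
(260 - 309)/((2*(-3))*8 + f(0)) = (260 - 309)/((2*(-3))*8 + 18*0) = -49/(-6*8 + 0) = -49/(-48 + 0) = -49/(-48) = -49*(-1/48) = 49/48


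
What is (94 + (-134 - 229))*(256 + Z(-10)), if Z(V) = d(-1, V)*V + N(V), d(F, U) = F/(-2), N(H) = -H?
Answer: -70209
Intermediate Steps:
d(F, U) = -F/2 (d(F, U) = F*(-½) = -F/2)
Z(V) = -V/2 (Z(V) = (-½*(-1))*V - V = V/2 - V = -V/2)
(94 + (-134 - 229))*(256 + Z(-10)) = (94 + (-134 - 229))*(256 - ½*(-10)) = (94 - 363)*(256 + 5) = -269*261 = -70209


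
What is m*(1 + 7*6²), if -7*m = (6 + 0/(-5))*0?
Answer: 0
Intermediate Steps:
m = 0 (m = -(6 + 0/(-5))*0/7 = -(6 + 0*(-⅕))*0/7 = -(6 + 0)*0/7 = -6*0/7 = -⅐*0 = 0)
m*(1 + 7*6²) = 0*(1 + 7*6²) = 0*(1 + 7*36) = 0*(1 + 252) = 0*253 = 0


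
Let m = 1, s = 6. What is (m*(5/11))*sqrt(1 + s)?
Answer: 5*sqrt(7)/11 ≈ 1.2026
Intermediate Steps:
(m*(5/11))*sqrt(1 + s) = (1*(5/11))*sqrt(1 + 6) = (1*(5*(1/11)))*sqrt(7) = (1*(5/11))*sqrt(7) = 5*sqrt(7)/11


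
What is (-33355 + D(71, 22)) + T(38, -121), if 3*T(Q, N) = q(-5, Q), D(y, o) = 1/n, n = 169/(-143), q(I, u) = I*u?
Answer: -1303348/39 ≈ -33419.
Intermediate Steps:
n = -13/11 (n = 169*(-1/143) = -13/11 ≈ -1.1818)
D(y, o) = -11/13 (D(y, o) = 1/(-13/11) = -11/13)
T(Q, N) = -5*Q/3 (T(Q, N) = (-5*Q)/3 = -5*Q/3)
(-33355 + D(71, 22)) + T(38, -121) = (-33355 - 11/13) - 5/3*38 = -433626/13 - 190/3 = -1303348/39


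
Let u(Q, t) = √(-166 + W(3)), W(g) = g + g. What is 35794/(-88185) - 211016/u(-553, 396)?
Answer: -35794/88185 + 26377*I*√10/5 ≈ -0.4059 + 16682.0*I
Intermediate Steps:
W(g) = 2*g
u(Q, t) = 4*I*√10 (u(Q, t) = √(-166 + 2*3) = √(-166 + 6) = √(-160) = 4*I*√10)
35794/(-88185) - 211016/u(-553, 396) = 35794/(-88185) - 211016*(-I*√10/40) = 35794*(-1/88185) - (-26377)*I*√10/5 = -35794/88185 + 26377*I*√10/5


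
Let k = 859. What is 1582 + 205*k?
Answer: 177677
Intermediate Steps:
1582 + 205*k = 1582 + 205*859 = 1582 + 176095 = 177677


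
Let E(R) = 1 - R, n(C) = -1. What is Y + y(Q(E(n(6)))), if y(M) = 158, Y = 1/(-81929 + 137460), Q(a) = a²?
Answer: 8773899/55531 ≈ 158.00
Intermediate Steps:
Y = 1/55531 ≈ 1.8008e-5
Y + y(Q(E(n(6)))) = 1/55531 + 158 = 8773899/55531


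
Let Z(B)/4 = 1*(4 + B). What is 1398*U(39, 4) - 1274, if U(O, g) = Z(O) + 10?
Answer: 253162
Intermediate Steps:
Z(B) = 16 + 4*B (Z(B) = 4*(1*(4 + B)) = 4*(4 + B) = 16 + 4*B)
U(O, g) = 26 + 4*O (U(O, g) = (16 + 4*O) + 10 = 26 + 4*O)
1398*U(39, 4) - 1274 = 1398*(26 + 4*39) - 1274 = 1398*(26 + 156) - 1274 = 1398*182 - 1274 = 254436 - 1274 = 253162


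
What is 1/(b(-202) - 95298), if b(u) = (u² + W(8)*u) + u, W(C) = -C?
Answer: -1/53080 ≈ -1.8839e-5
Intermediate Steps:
b(u) = u² - 7*u (b(u) = (u² + (-1*8)*u) + u = (u² - 8*u) + u = u² - 7*u)
1/(b(-202) - 95298) = 1/(-202*(-7 - 202) - 95298) = 1/(-202*(-209) - 95298) = 1/(42218 - 95298) = 1/(-53080) = -1/53080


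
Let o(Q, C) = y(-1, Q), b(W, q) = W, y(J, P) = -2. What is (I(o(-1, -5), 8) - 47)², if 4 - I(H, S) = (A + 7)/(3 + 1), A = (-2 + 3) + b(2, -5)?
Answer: 8281/4 ≈ 2070.3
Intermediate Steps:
o(Q, C) = -2
A = 3 (A = (-2 + 3) + 2 = 1 + 2 = 3)
I(H, S) = 3/2 (I(H, S) = 4 - (3 + 7)/(3 + 1) = 4 - 10/4 = 4 - 1*5/2 = 4 - 5/2 = 3/2)
(I(o(-1, -5), 8) - 47)² = (3/2 - 47)² = (-91/2)² = 8281/4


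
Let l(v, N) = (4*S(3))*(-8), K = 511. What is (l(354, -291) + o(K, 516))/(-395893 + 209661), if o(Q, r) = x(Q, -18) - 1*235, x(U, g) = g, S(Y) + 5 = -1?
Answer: 61/186232 ≈ 0.00032755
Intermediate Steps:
S(Y) = -6 (S(Y) = -5 - 1 = -6)
o(Q, r) = -253 (o(Q, r) = -18 - 1*235 = -18 - 235 = -253)
l(v, N) = 192 (l(v, N) = (4*(-6))*(-8) = -24*(-8) = 192)
(l(354, -291) + o(K, 516))/(-395893 + 209661) = (192 - 253)/(-395893 + 209661) = -61/(-186232) = -61*(-1/186232) = 61/186232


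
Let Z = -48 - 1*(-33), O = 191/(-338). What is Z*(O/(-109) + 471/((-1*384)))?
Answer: 43198095/2357888 ≈ 18.321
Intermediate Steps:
O = -191/338 (O = 191*(-1/338) = -191/338 ≈ -0.56509)
Z = -15 (Z = -48 + 33 = -15)
Z*(O/(-109) + 471/((-1*384))) = -15*(-191/338/(-109) + 471/((-1*384))) = -15*(-191/338*(-1/109) + 471/(-384)) = -15*(191/36842 + 471*(-1/384)) = -15*(191/36842 - 157/128) = -15*(-2879873/2357888) = 43198095/2357888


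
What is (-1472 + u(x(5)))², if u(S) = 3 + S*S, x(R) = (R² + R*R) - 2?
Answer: 697225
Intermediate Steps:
x(R) = -2 + 2*R² (x(R) = (R² + R²) - 2 = 2*R² - 2 = -2 + 2*R²)
u(S) = 3 + S²
(-1472 + u(x(5)))² = (-1472 + (3 + (-2 + 2*5²)²))² = (-1472 + (3 + (-2 + 2*25)²))² = (-1472 + (3 + (-2 + 50)²))² = (-1472 + (3 + 48²))² = (-1472 + (3 + 2304))² = (-1472 + 2307)² = 835² = 697225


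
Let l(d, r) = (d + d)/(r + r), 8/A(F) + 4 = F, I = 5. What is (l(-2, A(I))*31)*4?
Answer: -31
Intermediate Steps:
A(F) = 8/(-4 + F)
l(d, r) = d/r (l(d, r) = (2*d)/((2*r)) = (2*d)*(1/(2*r)) = d/r)
(l(-2, A(I))*31)*4 = (-2/(8/(-4 + 5))*31)*4 = (-2/(8/1)*31)*4 = (-2/(8*1)*31)*4 = (-2/8*31)*4 = (-2*⅛*31)*4 = -¼*31*4 = -31/4*4 = -31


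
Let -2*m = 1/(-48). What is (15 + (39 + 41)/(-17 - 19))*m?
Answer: 115/864 ≈ 0.13310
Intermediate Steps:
m = 1/96 (m = -½/(-48) = -½*(-1/48) = 1/96 ≈ 0.010417)
(15 + (39 + 41)/(-17 - 19))*m = (15 + (39 + 41)/(-17 - 19))*(1/96) = (15 + 80/(-36))*(1/96) = (15 + 80*(-1/36))*(1/96) = (15 - 20/9)*(1/96) = (115/9)*(1/96) = 115/864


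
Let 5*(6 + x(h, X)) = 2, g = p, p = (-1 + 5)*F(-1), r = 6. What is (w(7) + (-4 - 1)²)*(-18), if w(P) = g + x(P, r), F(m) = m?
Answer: -1386/5 ≈ -277.20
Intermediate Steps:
p = -4 (p = (-1 + 5)*(-1) = 4*(-1) = -4)
g = -4
x(h, X) = -28/5 (x(h, X) = -6 + (⅕)*2 = -6 + ⅖ = -28/5)
w(P) = -48/5 (w(P) = -4 - 28/5 = -48/5)
(w(7) + (-4 - 1)²)*(-18) = (-48/5 + (-4 - 1)²)*(-18) = (-48/5 + (-5)²)*(-18) = (-48/5 + 25)*(-18) = (77/5)*(-18) = -1386/5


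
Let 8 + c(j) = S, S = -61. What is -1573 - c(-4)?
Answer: -1504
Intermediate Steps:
c(j) = -69 (c(j) = -8 - 61 = -69)
-1573 - c(-4) = -1573 - 1*(-69) = -1573 + 69 = -1504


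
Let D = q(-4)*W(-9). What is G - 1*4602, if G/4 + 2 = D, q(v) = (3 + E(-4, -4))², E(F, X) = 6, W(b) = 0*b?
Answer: -4610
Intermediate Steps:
W(b) = 0
q(v) = 81 (q(v) = (3 + 6)² = 9² = 81)
D = 0 (D = 81*0 = 0)
G = -8 (G = -8 + 4*0 = -8 + 0 = -8)
G - 1*4602 = -8 - 1*4602 = -8 - 4602 = -4610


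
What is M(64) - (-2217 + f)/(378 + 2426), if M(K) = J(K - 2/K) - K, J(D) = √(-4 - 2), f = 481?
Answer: -44430/701 + I*√6 ≈ -63.381 + 2.4495*I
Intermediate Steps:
J(D) = I*√6 (J(D) = √(-6) = I*√6)
M(K) = -K + I*√6 (M(K) = I*√6 - K = -K + I*√6)
M(64) - (-2217 + f)/(378 + 2426) = (-1*64 + I*√6) - (-2217 + 481)/(378 + 2426) = (-64 + I*√6) - (-1736)/2804 = (-64 + I*√6) - 1*(-434/701) = (-64 + I*√6) + 434/701 = -44430/701 + I*√6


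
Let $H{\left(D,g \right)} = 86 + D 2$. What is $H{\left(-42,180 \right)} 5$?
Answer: $10$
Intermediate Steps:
$H{\left(D,g \right)} = 86 + 2 D$
$H{\left(-42,180 \right)} 5 = \left(86 + 2 \left(-42\right)\right) 5 = \left(86 - 84\right) 5 = 2 \cdot 5 = 10$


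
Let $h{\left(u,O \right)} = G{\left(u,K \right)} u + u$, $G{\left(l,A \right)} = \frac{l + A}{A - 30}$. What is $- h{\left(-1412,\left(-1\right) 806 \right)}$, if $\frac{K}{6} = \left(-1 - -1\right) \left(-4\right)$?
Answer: $\frac{1018052}{15} \approx 67870.0$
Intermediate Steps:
$K = 0$ ($K = 6 \left(-1 - -1\right) \left(-4\right) = 6 \left(-1 + 1\right) \left(-4\right) = 6 \cdot 0 \left(-4\right) = 6 \cdot 0 = 0$)
$G{\left(l,A \right)} = \frac{A + l}{-30 + A}$
$h{\left(u,O \right)} = u - \frac{u^{2}}{30}$ ($h{\left(u,O \right)} = \frac{0 + u}{-30 + 0} u + u = \frac{u}{-30} u + u = - \frac{u}{30} u + u = - \frac{u^{2}}{30} + u = u - \frac{u^{2}}{30}$)
$- h{\left(-1412,\left(-1\right) 806 \right)} = - \frac{\left(-1412\right) \left(30 - -1412\right)}{30} = - \frac{\left(-1412\right) \left(30 + 1412\right)}{30} = - \frac{\left(-1412\right) 1442}{30} = \left(-1\right) \left(- \frac{1018052}{15}\right) = \frac{1018052}{15}$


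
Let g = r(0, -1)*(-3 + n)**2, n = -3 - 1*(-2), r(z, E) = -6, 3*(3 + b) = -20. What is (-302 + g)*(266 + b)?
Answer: -306062/3 ≈ -1.0202e+5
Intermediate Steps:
b = -29/3 (b = -3 + (1/3)*(-20) = -3 - 20/3 = -29/3 ≈ -9.6667)
n = -1 (n = -3 + 2 = -1)
g = -96 (g = -6*(-3 - 1)**2 = -6*(-4)**2 = -6*16 = -96)
(-302 + g)*(266 + b) = (-302 - 96)*(266 - 29/3) = -398*769/3 = -306062/3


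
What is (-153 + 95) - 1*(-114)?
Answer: 56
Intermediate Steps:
(-153 + 95) - 1*(-114) = -58 + 114 = 56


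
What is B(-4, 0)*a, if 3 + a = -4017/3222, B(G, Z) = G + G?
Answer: 18244/537 ≈ 33.974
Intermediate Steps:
B(G, Z) = 2*G
a = -4561/1074 (a = -3 - 4017/3222 = -3 - 4017*1/3222 = -3 - 1339/1074 = -4561/1074 ≈ -4.2467)
B(-4, 0)*a = (2*(-4))*(-4561/1074) = -8*(-4561/1074) = 18244/537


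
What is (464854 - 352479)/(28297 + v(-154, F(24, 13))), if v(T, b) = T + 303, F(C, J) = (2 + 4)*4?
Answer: 112375/28446 ≈ 3.9505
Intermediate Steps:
F(C, J) = 24 (F(C, J) = 6*4 = 24)
v(T, b) = 303 + T
(464854 - 352479)/(28297 + v(-154, F(24, 13))) = (464854 - 352479)/(28297 + (303 - 154)) = 112375/(28297 + 149) = 112375/28446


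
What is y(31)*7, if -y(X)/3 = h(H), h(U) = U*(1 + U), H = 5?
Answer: -630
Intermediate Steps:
y(X) = -90 (y(X) = -15*(1 + 5) = -15*6 = -3*30 = -90)
y(31)*7 = -90*7 = -630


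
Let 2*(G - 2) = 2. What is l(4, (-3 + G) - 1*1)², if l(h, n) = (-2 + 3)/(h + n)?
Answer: ⅑ ≈ 0.11111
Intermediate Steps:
G = 3 (G = 2 + (½)*2 = 2 + 1 = 3)
l(h, n) = 1/(h + n)
l(4, (-3 + G) - 1*1)² = (1/(4 + ((-3 + 3) - 1*1)))² = (1/(4 + (0 - 1)))² = (1/(4 - 1))² = (1/3)² = (⅓)² = ⅑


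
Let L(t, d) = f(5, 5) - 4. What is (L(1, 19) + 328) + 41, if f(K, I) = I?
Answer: 370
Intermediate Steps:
L(t, d) = 1 (L(t, d) = 5 - 4 = 1)
(L(1, 19) + 328) + 41 = (1 + 328) + 41 = 329 + 41 = 370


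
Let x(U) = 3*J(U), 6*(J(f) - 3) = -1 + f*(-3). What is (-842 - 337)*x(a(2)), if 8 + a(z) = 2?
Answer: -41265/2 ≈ -20633.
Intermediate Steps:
a(z) = -6 (a(z) = -8 + 2 = -6)
J(f) = 17/6 - f/2 (J(f) = 3 + (-1 + f*(-3))/6 = 3 + (-1 - 3*f)/6 = 3 + (-⅙ - f/2) = 17/6 - f/2)
x(U) = 17/2 - 3*U/2 (x(U) = 3*(17/6 - U/2) = 17/2 - 3*U/2)
(-842 - 337)*x(a(2)) = (-842 - 337)*(17/2 - 3/2*(-6)) = -1179*(17/2 + 9) = -1179*35/2 = -41265/2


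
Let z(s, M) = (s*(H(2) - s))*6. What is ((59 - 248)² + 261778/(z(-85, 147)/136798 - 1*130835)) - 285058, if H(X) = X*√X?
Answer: -499205899844597409807057/2002117190658572635 + 456586512261*√2/4004234381317145270 ≈ -2.4934e+5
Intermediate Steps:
H(X) = X^(3/2)
z(s, M) = 6*s*(-s + 2*√2) (z(s, M) = (s*(2^(3/2) - s))*6 = (s*(2*√2 - s))*6 = (s*(-s + 2*√2))*6 = 6*s*(-s + 2*√2))
((59 - 248)² + 261778/(z(-85, 147)/136798 - 1*130835)) - 285058 = ((59 - 248)² + 261778/((6*(-85)*(-1*(-85) + 2*√2))/136798 - 1*130835)) - 285058 = ((-189)² + 261778/((6*(-85)*(85 + 2*√2))*(1/136798) - 130835)) - 285058 = (35721 + 261778/((-43350 - 1020*√2)*(1/136798) - 130835)) - 285058 = (35721 + 261778/((-21675/68399 - 510*√2/68399) - 130835)) - 285058 = (35721 + 261778/(-8949004840/68399 - 510*√2/68399)) - 285058 = -249337 + 261778/(-8949004840/68399 - 510*√2/68399)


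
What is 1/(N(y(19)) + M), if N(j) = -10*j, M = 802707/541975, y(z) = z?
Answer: -541975/102172543 ≈ -0.0053045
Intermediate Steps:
M = 802707/541975 (M = 802707*(1/541975) = 802707/541975 ≈ 1.4811)
1/(N(y(19)) + M) = 1/(-10*19 + 802707/541975) = 1/(-190 + 802707/541975) = 1/(-102172543/541975) = -541975/102172543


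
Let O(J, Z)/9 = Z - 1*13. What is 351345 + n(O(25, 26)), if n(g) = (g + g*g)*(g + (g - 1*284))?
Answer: -338955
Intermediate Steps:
O(J, Z) = -117 + 9*Z (O(J, Z) = 9*(Z - 1*13) = 9*(Z - 13) = 9*(-13 + Z) = -117 + 9*Z)
n(g) = (-284 + 2*g)*(g + g²) (n(g) = (g + g²)*(g + (g - 284)) = (g + g²)*(g + (-284 + g)) = (g + g²)*(-284 + 2*g) = (-284 + 2*g)*(g + g²))
351345 + n(O(25, 26)) = 351345 + 2*(-117 + 9*26)*(-142 + (-117 + 9*26)² - 141*(-117 + 9*26)) = 351345 + 2*(-117 + 234)*(-142 + (-117 + 234)² - 141*(-117 + 234)) = 351345 + 2*117*(-142 + 117² - 141*117) = 351345 + 2*117*(-142 + 13689 - 16497) = 351345 + 2*117*(-2950) = 351345 - 690300 = -338955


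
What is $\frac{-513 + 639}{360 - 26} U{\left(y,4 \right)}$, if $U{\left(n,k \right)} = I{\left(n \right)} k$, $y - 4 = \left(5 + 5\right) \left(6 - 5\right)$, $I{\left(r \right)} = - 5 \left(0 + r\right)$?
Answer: $- \frac{17640}{167} \approx -105.63$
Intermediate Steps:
$I{\left(r \right)} = - 5 r$
$y = 14$ ($y = 4 + \left(5 + 5\right) \left(6 - 5\right) = 4 + 10 \cdot 1 = 4 + 10 = 14$)
$U{\left(n,k \right)} = - 5 k n$ ($U{\left(n,k \right)} = - 5 n k = - 5 k n$)
$\frac{-513 + 639}{360 - 26} U{\left(y,4 \right)} = \frac{-513 + 639}{360 - 26} \left(\left(-5\right) 4 \cdot 14\right) = \frac{126}{334} \left(-280\right) = 126 \cdot \frac{1}{334} \left(-280\right) = \frac{63}{167} \left(-280\right) = - \frac{17640}{167}$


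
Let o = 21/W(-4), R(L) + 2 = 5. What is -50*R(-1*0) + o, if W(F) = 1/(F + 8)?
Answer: -66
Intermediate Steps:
R(L) = 3 (R(L) = -2 + 5 = 3)
W(F) = 1/(8 + F)
o = 84 (o = 21/(1/(8 - 4)) = 21/(1/4) = 21*4 = 84)
-50*R(-1*0) + o = -50*3 + 84 = -150 + 84 = -66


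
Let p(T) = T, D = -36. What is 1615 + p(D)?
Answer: 1579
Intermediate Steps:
1615 + p(D) = 1615 - 36 = 1579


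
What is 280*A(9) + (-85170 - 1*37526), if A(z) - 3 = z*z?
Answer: -99176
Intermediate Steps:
A(z) = 3 + z² (A(z) = 3 + z*z = 3 + z²)
280*A(9) + (-85170 - 1*37526) = 280*(3 + 9²) + (-85170 - 1*37526) = 280*(3 + 81) + (-85170 - 37526) = 280*84 - 122696 = 23520 - 122696 = -99176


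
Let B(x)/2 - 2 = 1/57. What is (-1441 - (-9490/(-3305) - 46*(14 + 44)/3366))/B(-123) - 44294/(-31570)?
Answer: -8719748628797/24477894210 ≈ -356.23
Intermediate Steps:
B(x) = 230/57 (B(x) = 4 + 2/57 = 230/57)
(-1441 - (-9490/(-3305) - 46*(14 + 44)/3366))/B(-123) - 44294/(-31570) = (-1441 - (-9490/(-3305) - 46*(14 + 44)/3366))/(230/57) - 44294/(-31570) = (-1441 - (-9490*(-1/3305) - 46*58*(1/3366)))*(57/230) - 44294*(-1/31570) = (-1441 - (1898/661 - 2668*1/3366))*(57/230) + 22147/15785 = (-1441 - (1898/661 - 1334/1683))*(57/230) + 22147/15785 = (-1441 - 1*2312560/1112463)*(57/230) + 22147/15785 = (-1441 - 2312560/1112463)*(57/230) + 22147/15785 = -1605371743/1112463*57/230 + 22147/15785 = -30502063117/85288830 + 22147/15785 = -8719748628797/24477894210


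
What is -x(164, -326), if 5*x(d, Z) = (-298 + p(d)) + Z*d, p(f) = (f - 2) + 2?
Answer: 53598/5 ≈ 10720.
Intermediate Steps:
p(f) = f (p(f) = (-2 + f) + 2 = f)
x(d, Z) = -298/5 + d/5 + Z*d/5 (x(d, Z) = ((-298 + d) + Z*d)/5 = (-298 + d + Z*d)/5 = -298/5 + d/5 + Z*d/5)
-x(164, -326) = -(-298/5 + (⅕)*164 + (⅕)*(-326)*164) = -(-298/5 + 164/5 - 53464/5) = -1*(-53598/5) = 53598/5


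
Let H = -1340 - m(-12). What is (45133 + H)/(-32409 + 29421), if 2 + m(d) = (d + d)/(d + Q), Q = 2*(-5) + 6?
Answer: -87587/5976 ≈ -14.656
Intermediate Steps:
Q = -4 (Q = -10 + 6 = -4)
m(d) = -2 + 2*d/(-4 + d) (m(d) = -2 + (d + d)/(d - 4) = -2 + (2*d)/(-4 + d) = -2 + 2*d/(-4 + d))
H = -2679/2 (H = -1340 - 8/(-4 - 12) = -1340 - 8/(-16) = -1340 - 8*(-1)/16 = -1340 - 1*(-1/2) = -1340 + 1/2 = -2679/2 ≈ -1339.5)
(45133 + H)/(-32409 + 29421) = (45133 - 2679/2)/(-32409 + 29421) = (87587/2)/(-2988) = (87587/2)*(-1/2988) = -87587/5976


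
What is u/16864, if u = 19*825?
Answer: 15675/16864 ≈ 0.92949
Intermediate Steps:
u = 15675
u/16864 = 15675/16864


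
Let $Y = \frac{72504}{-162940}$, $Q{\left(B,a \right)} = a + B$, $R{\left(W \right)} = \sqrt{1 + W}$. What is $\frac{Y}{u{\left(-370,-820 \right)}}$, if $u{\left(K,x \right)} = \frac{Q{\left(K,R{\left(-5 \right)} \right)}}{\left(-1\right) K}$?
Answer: $\frac{62036235}{139419611} + \frac{335331 i}{139419611} \approx 0.44496 + 0.0024052 i$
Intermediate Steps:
$Q{\left(B,a \right)} = B + a$
$u{\left(K,x \right)} = - \frac{K + 2 i}{K}$ ($u{\left(K,x \right)} = \frac{K + \sqrt{1 - 5}}{\left(-1\right) K} = \left(K + \sqrt{-4}\right) \left(- \frac{1}{K}\right) = \left(K + 2 i\right) \left(- \frac{1}{K}\right) = - \frac{K + 2 i}{K}$)
$Y = - \frac{18126}{40735}$ ($Y = 72504 \left(- \frac{1}{162940}\right) = - \frac{18126}{40735} \approx -0.44497$)
$\frac{Y}{u{\left(-370,-820 \right)}} = - \frac{18126}{40735 \frac{\left(-1\right) \left(-370\right) - 2 i}{-370}} = - \frac{18126}{40735 \left(- \frac{370 - 2 i}{370}\right)} = - \frac{18126}{40735 \left(-1 + \frac{i}{185}\right)} = - \frac{18126 \frac{34225 \left(-1 - \frac{i}{185}\right)}{34226}}{40735} = - \frac{62036235 \left(-1 - \frac{i}{185}\right)}{139419611}$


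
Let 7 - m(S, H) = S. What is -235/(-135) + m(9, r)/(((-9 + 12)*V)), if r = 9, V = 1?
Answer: 29/27 ≈ 1.0741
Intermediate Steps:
m(S, H) = 7 - S
-235/(-135) + m(9, r)/(((-9 + 12)*V)) = -235/(-135) + (7 - 1*9)/(((-9 + 12)*1)) = -235*(-1/135) + (7 - 9)/((3*1)) = 47/27 - 2/3 = 47/27 - 2*⅓ = 47/27 - ⅔ = 29/27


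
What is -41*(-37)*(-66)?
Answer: -100122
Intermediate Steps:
-41*(-37)*(-66) = 1517*(-66) = -100122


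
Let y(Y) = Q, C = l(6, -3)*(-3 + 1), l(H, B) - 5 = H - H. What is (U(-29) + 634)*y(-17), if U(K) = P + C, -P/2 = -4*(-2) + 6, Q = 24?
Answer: 14304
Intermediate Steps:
l(H, B) = 5 (l(H, B) = 5 + (H - H) = 5 + 0 = 5)
C = -10 (C = 5*(-3 + 1) = 5*(-2) = -10)
y(Y) = 24
P = -28 (P = -2*(-4*(-2) + 6) = -2*(8 + 6) = -2*14 = -28)
U(K) = -38 (U(K) = -28 - 10 = -38)
(U(-29) + 634)*y(-17) = (-38 + 634)*24 = 596*24 = 14304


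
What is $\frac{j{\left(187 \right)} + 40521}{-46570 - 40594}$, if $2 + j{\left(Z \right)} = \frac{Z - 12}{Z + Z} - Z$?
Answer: $- \frac{15084343}{32599336} \approx -0.46272$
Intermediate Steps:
$j{\left(Z \right)} = -2 - Z + \frac{-12 + Z}{2 Z}$ ($j{\left(Z \right)} = -2 - \left(Z - \frac{Z - 12}{Z + Z}\right) = -2 - \left(Z - \frac{-12 + Z}{2 Z}\right) = -2 - Z + \frac{-12 + Z}{2 Z}$)
$\frac{j{\left(187 \right)} + 40521}{-46570 - 40594} = \frac{\left(- \frac{3}{2} - 187 - \frac{6}{187}\right) + 40521}{-46570 - 40594} = \frac{\left(- \frac{3}{2} - 187 - \frac{6}{187}\right) + 40521}{-87164} = \left(\left(- \frac{3}{2} - 187 - \frac{6}{187}\right) + 40521\right) \left(- \frac{1}{87164}\right) = \left(- \frac{70511}{374} + 40521\right) \left(- \frac{1}{87164}\right) = \frac{15084343}{374} \left(- \frac{1}{87164}\right) = - \frac{15084343}{32599336}$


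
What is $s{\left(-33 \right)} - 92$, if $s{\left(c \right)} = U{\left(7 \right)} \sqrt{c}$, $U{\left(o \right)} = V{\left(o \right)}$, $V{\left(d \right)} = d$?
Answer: $-92 + 7 i \sqrt{33} \approx -92.0 + 40.212 i$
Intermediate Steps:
$U{\left(o \right)} = o$
$s{\left(c \right)} = 7 \sqrt{c}$
$s{\left(-33 \right)} - 92 = 7 \sqrt{-33} - 92 = 7 i \sqrt{33} - 92 = -92 + 7 i \sqrt{33}$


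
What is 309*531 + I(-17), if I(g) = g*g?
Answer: 164368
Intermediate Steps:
I(g) = g²
309*531 + I(-17) = 309*531 + (-17)² = 164079 + 289 = 164368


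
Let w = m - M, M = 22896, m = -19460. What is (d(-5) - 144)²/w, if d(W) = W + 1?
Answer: -5476/10589 ≈ -0.51714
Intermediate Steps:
d(W) = 1 + W
w = -42356 (w = -19460 - 1*22896 = -19460 - 22896 = -42356)
(d(-5) - 144)²/w = ((1 - 5) - 144)²/(-42356) = (-4 - 144)²*(-1/42356) = (-148)²*(-1/42356) = 21904*(-1/42356) = -5476/10589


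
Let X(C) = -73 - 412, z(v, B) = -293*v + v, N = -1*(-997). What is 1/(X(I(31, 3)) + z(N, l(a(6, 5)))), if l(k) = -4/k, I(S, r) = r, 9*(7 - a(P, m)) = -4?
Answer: -1/291609 ≈ -3.4292e-6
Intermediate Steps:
a(P, m) = 67/9 (a(P, m) = 7 - 1/9*(-4) = 7 + 4/9 = 67/9)
N = 997
z(v, B) = -292*v
X(C) = -485
1/(X(I(31, 3)) + z(N, l(a(6, 5)))) = 1/(-485 - 292*997) = 1/(-485 - 291124) = 1/(-291609) = -1/291609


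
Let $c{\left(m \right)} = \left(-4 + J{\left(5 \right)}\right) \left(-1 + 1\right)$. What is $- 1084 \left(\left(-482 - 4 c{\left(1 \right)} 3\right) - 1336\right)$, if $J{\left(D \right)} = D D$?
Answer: $1970712$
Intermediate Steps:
$J{\left(D \right)} = D^{2}$
$c{\left(m \right)} = 0$ ($c{\left(m \right)} = \left(-4 + 5^{2}\right) \left(-1 + 1\right) = \left(-4 + 25\right) 0 = 21 \cdot 0 = 0$)
$- 1084 \left(\left(-482 - 4 c{\left(1 \right)} 3\right) - 1336\right) = - 1084 \left(\left(-482 - 4 \cdot 0 \cdot 3\right) - 1336\right) = - 1084 \left(\left(-482 - 0 \cdot 3\right) - 1336\right) = - 1084 \left(\left(-482 - 0\right) - 1336\right) = - 1084 \left(\left(-482 + 0\right) - 1336\right) = - 1084 \left(-482 - 1336\right) = \left(-1084\right) \left(-1818\right) = 1970712$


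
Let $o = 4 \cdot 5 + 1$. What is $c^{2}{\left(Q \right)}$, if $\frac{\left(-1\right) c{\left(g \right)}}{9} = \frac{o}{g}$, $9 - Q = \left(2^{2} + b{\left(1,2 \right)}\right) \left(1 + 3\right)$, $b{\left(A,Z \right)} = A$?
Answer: $\frac{35721}{121} \approx 295.21$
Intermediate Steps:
$Q = -11$ ($Q = 9 - \left(2^{2} + 1\right) \left(1 + 3\right) = 9 - \left(4 + 1\right) 4 = 9 - 5 \cdot 4 = 9 - 20 = -11$)
$o = 21$ ($o = 20 + 1 = 21$)
$c{\left(g \right)} = - \frac{189}{g}$ ($c{\left(g \right)} = - 9 \frac{21}{g} = - \frac{189}{g}$)
$c^{2}{\left(Q \right)} = \left(- \frac{189}{-11}\right)^{2} = \left(\left(-189\right) \left(- \frac{1}{11}\right)\right)^{2} = \left(\frac{189}{11}\right)^{2} = \frac{35721}{121}$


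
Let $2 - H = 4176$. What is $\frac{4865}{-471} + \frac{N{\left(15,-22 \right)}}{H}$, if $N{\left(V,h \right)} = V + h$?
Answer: $- \frac{20303213}{1965954} \approx -10.327$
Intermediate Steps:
$H = -4174$ ($H = 2 - 4176 = -4174$)
$\frac{4865}{-471} + \frac{N{\left(15,-22 \right)}}{H} = \frac{4865}{-471} + \frac{15 - 22}{-4174} = 4865 \left(- \frac{1}{471}\right) - - \frac{7}{4174} = - \frac{4865}{471} + \frac{7}{4174} = - \frac{20303213}{1965954}$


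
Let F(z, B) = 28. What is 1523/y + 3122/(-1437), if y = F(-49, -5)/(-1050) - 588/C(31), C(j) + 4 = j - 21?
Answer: -187094269/10564824 ≈ -17.709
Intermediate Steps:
C(j) = -25 + j (C(j) = -4 + (j - 21) = -4 + (-21 + j) = -25 + j)
y = -7352/75 (y = 28/(-1050) - 588/(-25 + 31) = 28*(-1/1050) - 588/6 = -2/75 - 588*⅙ = -2/75 - 98 = -7352/75 ≈ -98.027)
1523/y + 3122/(-1437) = 1523/(-7352/75) + 3122/(-1437) = 1523*(-75/7352) + 3122*(-1/1437) = -114225/7352 - 3122/1437 = -187094269/10564824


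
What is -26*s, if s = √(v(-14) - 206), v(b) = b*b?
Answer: -26*I*√10 ≈ -82.219*I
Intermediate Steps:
v(b) = b²
s = I*√10 (s = √((-14)² - 206) = √(196 - 206) = √(-10) = I*√10 ≈ 3.1623*I)
-26*s = -26*I*√10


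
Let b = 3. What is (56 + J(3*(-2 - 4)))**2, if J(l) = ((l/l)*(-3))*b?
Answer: 2209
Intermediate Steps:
J(l) = -9 (J(l) = ((l/l)*(-3))*3 = (1*(-3))*3 = -3*3 = -9)
(56 + J(3*(-2 - 4)))**2 = (56 - 9)**2 = 47**2 = 2209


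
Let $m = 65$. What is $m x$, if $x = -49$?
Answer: $-3185$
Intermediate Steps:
$m x = 65 \left(-49\right) = -3185$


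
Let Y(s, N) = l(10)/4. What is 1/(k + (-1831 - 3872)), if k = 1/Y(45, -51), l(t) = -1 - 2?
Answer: -3/17113 ≈ -0.00017531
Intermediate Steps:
l(t) = -3
Y(s, N) = -¾ (Y(s, N) = -3/4 = -3*¼ = -¾)
k = -4/3 (k = 1/(-¾) = -4/3 ≈ -1.3333)
1/(k + (-1831 - 3872)) = 1/(-4/3 + (-1831 - 3872)) = 1/(-4/3 - 5703) = 1/(-17113/3) = -3/17113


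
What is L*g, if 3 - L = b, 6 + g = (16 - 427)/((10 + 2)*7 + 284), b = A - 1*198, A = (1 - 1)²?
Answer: -526419/368 ≈ -1430.5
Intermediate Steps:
A = 0 (A = 0² = 0)
b = -198 (b = 0 - 1*198 = 0 - 198 = -198)
g = -2619/368 (g = -6 + (16 - 427)/((10 + 2)*7 + 284) = -6 - 411/(12*7 + 284) = -6 - 411/(84 + 284) = -6 - 411/368 = -2619/368 ≈ -7.1168)
L = 201 (L = 3 - 1*(-198) = 3 + 198 = 201)
L*g = 201*(-2619/368) = -526419/368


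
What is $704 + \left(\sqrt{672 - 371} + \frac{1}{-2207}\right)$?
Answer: $\frac{1553727}{2207} + \sqrt{301} \approx 721.35$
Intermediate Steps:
$704 + \left(\sqrt{672 - 371} + \frac{1}{-2207}\right) = 704 - \left(\frac{1}{2207} - \sqrt{301}\right) = \frac{1553727}{2207} + \sqrt{301}$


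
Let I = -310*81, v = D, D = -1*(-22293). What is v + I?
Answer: -2817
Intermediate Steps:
D = 22293
v = 22293
I = -25110
v + I = 22293 - 25110 = -2817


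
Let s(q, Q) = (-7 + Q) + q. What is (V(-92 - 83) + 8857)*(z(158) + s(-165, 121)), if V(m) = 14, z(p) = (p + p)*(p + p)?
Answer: 885370155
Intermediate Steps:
z(p) = 4*p**2 (z(p) = (2*p)*(2*p) = 4*p**2)
s(q, Q) = -7 + Q + q
(V(-92 - 83) + 8857)*(z(158) + s(-165, 121)) = (14 + 8857)*(4*158**2 + (-7 + 121 - 165)) = 8871*(4*24964 - 51) = 8871*(99856 - 51) = 8871*99805 = 885370155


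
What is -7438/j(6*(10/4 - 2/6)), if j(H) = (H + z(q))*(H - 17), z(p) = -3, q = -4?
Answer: 3719/20 ≈ 185.95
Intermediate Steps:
j(H) = (-17 + H)*(-3 + H) (j(H) = (H - 3)*(H - 17) = (-3 + H)*(-17 + H) = (-17 + H)*(-3 + H))
-7438/j(6*(10/4 - 2/6)) = -7438/(51 + (6*(10/4 - 2/6))² - 120*(10/4 - 2/6)) = -7438/(51 + (6*(10*(¼) - 2*⅙))² - 120*(10*(¼) - 2*⅙)) = -7438/(51 + (6*(5/2 - ⅓))² - 120*(5/2 - ⅓)) = -7438/(51 + (6*(13/6))² - 120*13/6) = -7438/(51 + 13² - 20*13) = -7438/(51 + 169 - 260) = -7438/(-40) = -7438*(-1/40) = 3719/20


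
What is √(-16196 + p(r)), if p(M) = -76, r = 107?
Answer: 12*I*√113 ≈ 127.56*I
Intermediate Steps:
√(-16196 + p(r)) = √(-16196 - 76) = √(-16272) = 12*I*√113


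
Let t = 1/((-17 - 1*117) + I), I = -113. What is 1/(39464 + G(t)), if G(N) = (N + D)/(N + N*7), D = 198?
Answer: 8/266807 ≈ 2.9984e-5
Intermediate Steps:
t = -1/247 (t = 1/((-17 - 1*117) - 113) = 1/((-17 - 117) - 113) = 1/(-134 - 113) = 1/(-247) = -1/247 ≈ -0.0040486)
G(N) = (198 + N)/(8*N) (G(N) = (N + 198)/(N + N*7) = (198 + N)/(N + 7*N) = (198 + N)/((8*N)) = (198 + N)*(1/(8*N)) = (198 + N)/(8*N))
1/(39464 + G(t)) = 1/(39464 + (198 - 1/247)/(8*(-1/247))) = 1/(39464 + (⅛)*(-247)*(48905/247)) = 1/(39464 - 48905/8) = 1/(266807/8) = 8/266807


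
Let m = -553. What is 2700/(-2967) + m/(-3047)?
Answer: -2195383/3013483 ≈ -0.72852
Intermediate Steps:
2700/(-2967) + m/(-3047) = 2700/(-2967) - 553/(-3047) = 2700*(-1/2967) - 553*(-1/3047) = -900/989 + 553/3047 = -2195383/3013483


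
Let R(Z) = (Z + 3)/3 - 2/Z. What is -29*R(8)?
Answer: -1189/12 ≈ -99.083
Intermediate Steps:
R(Z) = 1 - 2/Z + Z/3 (R(Z) = (3 + Z)*(⅓) - 2/Z = (1 + Z/3) - 2/Z = 1 - 2/Z + Z/3)
-29*R(8) = -29*(1 - 2/8 + (⅓)*8) = -29*(1 - 2*⅛ + 8/3) = -29*(1 - ¼ + 8/3) = -29*41/12 = -1189/12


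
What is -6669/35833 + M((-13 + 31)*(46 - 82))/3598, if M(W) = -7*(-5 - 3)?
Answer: -1570601/9209081 ≈ -0.17055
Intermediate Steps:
M(W) = 56 (M(W) = -7*(-8) = 56)
-6669/35833 + M((-13 + 31)*(46 - 82))/3598 = -6669/35833 + 56/3598 = -6669*1/35833 + 56*(1/3598) = -6669/35833 + 4/257 = -1570601/9209081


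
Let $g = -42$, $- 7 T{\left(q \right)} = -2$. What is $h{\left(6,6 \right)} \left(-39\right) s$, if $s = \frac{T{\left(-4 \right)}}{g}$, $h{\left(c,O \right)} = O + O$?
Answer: $\frac{156}{49} \approx 3.1837$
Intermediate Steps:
$h{\left(c,O \right)} = 2 O$
$T{\left(q \right)} = \frac{2}{7}$ ($T{\left(q \right)} = \left(- \frac{1}{7}\right) \left(-2\right) = \frac{2}{7}$)
$s = - \frac{1}{147}$ ($s = \frac{2}{7 \left(-42\right)} = \frac{2}{7} \left(- \frac{1}{42}\right) = - \frac{1}{147} \approx -0.0068027$)
$h{\left(6,6 \right)} \left(-39\right) s = 2 \cdot 6 \left(-39\right) \left(- \frac{1}{147}\right) = 12 \left(-39\right) \left(- \frac{1}{147}\right) = \left(-468\right) \left(- \frac{1}{147}\right) = \frac{156}{49}$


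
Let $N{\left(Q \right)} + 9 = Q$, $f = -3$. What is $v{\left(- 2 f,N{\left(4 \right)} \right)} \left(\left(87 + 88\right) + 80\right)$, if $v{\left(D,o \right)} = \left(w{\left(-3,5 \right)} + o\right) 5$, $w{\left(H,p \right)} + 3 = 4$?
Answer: $-5100$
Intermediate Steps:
$N{\left(Q \right)} = -9 + Q$
$w{\left(H,p \right)} = 1$ ($w{\left(H,p \right)} = -3 + 4 = 1$)
$v{\left(D,o \right)} = 5 + 5 o$ ($v{\left(D,o \right)} = \left(1 + o\right) 5 = 5 + 5 o$)
$v{\left(- 2 f,N{\left(4 \right)} \right)} \left(\left(87 + 88\right) + 80\right) = \left(5 + 5 \left(-9 + 4\right)\right) \left(\left(87 + 88\right) + 80\right) = \left(5 + 5 \left(-5\right)\right) \left(175 + 80\right) = \left(5 - 25\right) 255 = \left(-20\right) 255 = -5100$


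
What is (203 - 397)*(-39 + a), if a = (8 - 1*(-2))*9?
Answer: -9894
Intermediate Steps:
a = 90 (a = (8 + 2)*9 = 10*9 = 90)
(203 - 397)*(-39 + a) = (203 - 397)*(-39 + 90) = -194*51 = -9894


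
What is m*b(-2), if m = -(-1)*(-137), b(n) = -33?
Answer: 4521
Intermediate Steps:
m = -137 (m = -1*137 = -137)
m*b(-2) = -137*(-33) = 4521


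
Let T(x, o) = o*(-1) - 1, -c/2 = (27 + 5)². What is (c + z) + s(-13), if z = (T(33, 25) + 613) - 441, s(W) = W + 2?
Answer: -1913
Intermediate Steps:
c = -2048 (c = -2*(27 + 5)² = -2*32² = -2*1024 = -2048)
s(W) = 2 + W
T(x, o) = -1 - o (T(x, o) = -o - 1 = -1 - o)
z = 146 (z = ((-1 - 1*25) + 613) - 441 = ((-1 - 25) + 613) - 441 = (-26 + 613) - 441 = 587 - 441 = 146)
(c + z) + s(-13) = (-2048 + 146) + (2 - 13) = -1902 - 11 = -1913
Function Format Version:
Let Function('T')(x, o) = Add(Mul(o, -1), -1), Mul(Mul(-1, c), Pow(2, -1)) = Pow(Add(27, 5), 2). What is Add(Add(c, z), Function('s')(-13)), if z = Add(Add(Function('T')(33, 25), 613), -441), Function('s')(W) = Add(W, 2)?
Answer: -1913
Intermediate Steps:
c = -2048 (c = Mul(-2, Pow(Add(27, 5), 2)) = Mul(-2, Pow(32, 2)) = Mul(-2, 1024) = -2048)
Function('s')(W) = Add(2, W)
Function('T')(x, o) = Add(-1, Mul(-1, o)) (Function('T')(x, o) = Add(Mul(-1, o), -1) = Add(-1, Mul(-1, o)))
z = 146 (z = Add(Add(Add(-1, Mul(-1, 25)), 613), -441) = Add(Add(Add(-1, -25), 613), -441) = Add(Add(-26, 613), -441) = Add(587, -441) = 146)
Add(Add(c, z), Function('s')(-13)) = Add(Add(-2048, 146), Add(2, -13)) = Add(-1902, -11) = -1913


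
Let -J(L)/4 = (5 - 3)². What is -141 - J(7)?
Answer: -125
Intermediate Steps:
J(L) = -16 (J(L) = -4*(5 - 3)² = -4*2² = -4*4 = -16)
-141 - J(7) = -141 - 1*(-16) = -141 + 16 = -125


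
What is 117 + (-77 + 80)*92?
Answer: 393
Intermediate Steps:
117 + (-77 + 80)*92 = 117 + 3*92 = 117 + 276 = 393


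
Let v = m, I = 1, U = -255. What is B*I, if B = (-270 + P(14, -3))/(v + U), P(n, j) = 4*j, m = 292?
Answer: -282/37 ≈ -7.6216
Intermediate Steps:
v = 292
B = -282/37 (B = (-270 + 4*(-3))/(292 - 255) = (-270 - 12)/37 = -282*1/37 = -282/37 ≈ -7.6216)
B*I = -282/37*1 = -282/37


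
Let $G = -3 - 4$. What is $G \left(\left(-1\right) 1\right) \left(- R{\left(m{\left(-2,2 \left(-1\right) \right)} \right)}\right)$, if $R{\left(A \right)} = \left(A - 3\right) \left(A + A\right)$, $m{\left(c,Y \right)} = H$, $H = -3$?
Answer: $-252$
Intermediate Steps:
$m{\left(c,Y \right)} = -3$
$R{\left(A \right)} = 2 A \left(-3 + A\right)$ ($R{\left(A \right)} = \left(-3 + A\right) 2 A = 2 A \left(-3 + A\right)$)
$G = -7$ ($G = -3 - 4 = -7$)
$G \left(\left(-1\right) 1\right) \left(- R{\left(m{\left(-2,2 \left(-1\right) \right)} \right)}\right) = - 7 \left(\left(-1\right) 1\right) \left(- 2 \left(-3\right) \left(-3 - 3\right)\right) = \left(-7\right) \left(-1\right) \left(- 2 \left(-3\right) \left(-6\right)\right) = 7 \left(\left(-1\right) 36\right) = 7 \left(-36\right) = -252$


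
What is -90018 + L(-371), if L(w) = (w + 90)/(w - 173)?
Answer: -48969511/544 ≈ -90018.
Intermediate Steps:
L(w) = (90 + w)/(-173 + w)
-90018 + L(-371) = -90018 + (90 - 371)/(-173 - 371) = -90018 - 281/(-544) = -90018 - 1/544*(-281) = -90018 + 281/544 = -48969511/544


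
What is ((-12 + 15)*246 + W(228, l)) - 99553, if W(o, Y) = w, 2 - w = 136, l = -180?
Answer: -98949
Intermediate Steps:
w = -134 (w = 2 - 1*136 = 2 - 136 = -134)
W(o, Y) = -134
((-12 + 15)*246 + W(228, l)) - 99553 = ((-12 + 15)*246 - 134) - 99553 = (3*246 - 134) - 99553 = (738 - 134) - 99553 = 604 - 99553 = -98949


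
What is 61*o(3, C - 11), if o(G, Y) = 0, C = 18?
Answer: 0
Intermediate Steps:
61*o(3, C - 11) = 61*0 = 0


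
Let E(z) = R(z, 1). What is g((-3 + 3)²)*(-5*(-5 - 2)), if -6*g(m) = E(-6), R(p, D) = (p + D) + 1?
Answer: 70/3 ≈ 23.333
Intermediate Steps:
R(p, D) = 1 + D + p (R(p, D) = (D + p) + 1 = 1 + D + p)
E(z) = 2 + z (E(z) = 1 + 1 + z = 2 + z)
g(m) = ⅔ (g(m) = -(2 - 6)/6 = -⅙*(-4) = ⅔)
g((-3 + 3)²)*(-5*(-5 - 2)) = 2*(-5*(-5 - 2))/3 = 2*(-5*(-7))/3 = (⅔)*35 = 70/3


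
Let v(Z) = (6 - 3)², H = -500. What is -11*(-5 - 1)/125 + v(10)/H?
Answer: 51/100 ≈ 0.51000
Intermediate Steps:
v(Z) = 9 (v(Z) = 3² = 9)
-11*(-5 - 1)/125 + v(10)/H = -11*(-5 - 1)/125 + 9/(-500) = -11*(-6)*(1/125) + 9*(-1/500) = 66*(1/125) - 9/500 = 66/125 - 9/500 = 51/100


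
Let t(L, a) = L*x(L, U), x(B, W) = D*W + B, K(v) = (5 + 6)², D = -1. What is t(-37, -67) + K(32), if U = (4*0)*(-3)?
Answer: 1490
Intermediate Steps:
K(v) = 121 (K(v) = 11² = 121)
U = 0 (U = 0*(-3) = 0)
x(B, W) = B - W (x(B, W) = -W + B = B - W)
t(L, a) = L² (t(L, a) = L*(L - 1*0) = L*(L + 0) = L*L = L²)
t(-37, -67) + K(32) = (-37)² + 121 = 1369 + 121 = 1490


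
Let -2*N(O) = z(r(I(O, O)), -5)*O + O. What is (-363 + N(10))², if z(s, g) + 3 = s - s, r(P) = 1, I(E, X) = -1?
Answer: 124609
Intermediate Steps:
z(s, g) = -3 (z(s, g) = -3 + (s - s) = -3 + 0 = -3)
N(O) = O (N(O) = -(-3*O + O)/2 = -(-1)*O = O)
(-363 + N(10))² = (-363 + 10)² = (-353)² = 124609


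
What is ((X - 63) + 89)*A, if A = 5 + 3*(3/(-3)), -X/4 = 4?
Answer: 20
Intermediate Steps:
X = -16 (X = -4*4 = -16)
A = 2 (A = 5 + 3*(3*(-⅓)) = 5 + 3*(-1) = 5 - 3 = 2)
((X - 63) + 89)*A = ((-16 - 63) + 89)*2 = (-79 + 89)*2 = 10*2 = 20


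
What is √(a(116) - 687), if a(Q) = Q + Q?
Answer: I*√455 ≈ 21.331*I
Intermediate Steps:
a(Q) = 2*Q
√(a(116) - 687) = √(2*116 - 687) = √(232 - 687) = √(-455) = I*√455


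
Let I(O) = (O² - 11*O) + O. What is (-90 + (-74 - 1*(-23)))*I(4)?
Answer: 3384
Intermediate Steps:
I(O) = O² - 10*O
(-90 + (-74 - 1*(-23)))*I(4) = (-90 + (-74 - 1*(-23)))*(4*(-10 + 4)) = (-90 + (-74 + 23))*(4*(-6)) = (-90 - 51)*(-24) = -141*(-24) = 3384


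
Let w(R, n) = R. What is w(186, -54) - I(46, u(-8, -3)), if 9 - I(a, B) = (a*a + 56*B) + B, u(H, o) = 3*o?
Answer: 1780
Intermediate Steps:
I(a, B) = 9 - a² - 57*B (I(a, B) = 9 - ((a*a + 56*B) + B) = 9 - ((a² + 56*B) + B) = 9 - (a² + 57*B) = 9 + (-a² - 57*B) = 9 - a² - 57*B)
w(186, -54) - I(46, u(-8, -3)) = 186 - (9 - 1*46² - 171*(-3)) = 186 - (9 - 1*2116 - 57*(-9)) = 186 - (9 - 2116 + 513) = 186 - 1*(-1594) = 186 + 1594 = 1780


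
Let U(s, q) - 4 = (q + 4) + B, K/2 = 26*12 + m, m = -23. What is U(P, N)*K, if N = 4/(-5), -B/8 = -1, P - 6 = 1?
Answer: 43928/5 ≈ 8785.6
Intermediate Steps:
P = 7 (P = 6 + 1 = 7)
B = 8 (B = -8*(-1) = 8)
K = 578 (K = 2*(26*12 - 23) = 2*(312 - 23) = 2*289 = 578)
N = -4/5 (N = 4*(-1/5) = -4/5 ≈ -0.80000)
U(s, q) = 16 + q (U(s, q) = 4 + ((q + 4) + 8) = 4 + ((4 + q) + 8) = 4 + (12 + q) = 16 + q)
U(P, N)*K = (16 - 4/5)*578 = (76/5)*578 = 43928/5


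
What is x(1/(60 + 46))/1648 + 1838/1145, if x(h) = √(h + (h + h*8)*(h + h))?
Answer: 1838/1145 + √31/87344 ≈ 1.6053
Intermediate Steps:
x(h) = √(h + 18*h²) (x(h) = √(h + (h + 8*h)*(2*h)) = √(h + (9*h)*(2*h)) = √(h + 18*h²))
x(1/(60 + 46))/1648 + 1838/1145 = √((1 + 18/(60 + 46))/(60 + 46))/1648 + 1838/1145 = √((1 + 18/106)/106)*(1/1648) + 1838*(1/1145) = √((1 + 18*(1/106))/106)*(1/1648) + 1838/1145 = √((1 + 9/53)/106)*(1/1648) + 1838/1145 = √((1/106)*(62/53))*(1/1648) + 1838/1145 = √(31/2809)*(1/1648) + 1838/1145 = (√31/53)*(1/1648) + 1838/1145 = √31/87344 + 1838/1145 = 1838/1145 + √31/87344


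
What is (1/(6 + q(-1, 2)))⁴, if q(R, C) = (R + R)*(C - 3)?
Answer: 1/4096 ≈ 0.00024414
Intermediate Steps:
q(R, C) = 2*R*(-3 + C) (q(R, C) = (2*R)*(-3 + C) = 2*R*(-3 + C))
(1/(6 + q(-1, 2)))⁴ = (1/(6 + 2*(-1)*(-3 + 2)))⁴ = (1/(6 + 2*(-1)*(-1)))⁴ = (1/(6 + 2))⁴ = (1/8)⁴ = (⅛)⁴ = 1/4096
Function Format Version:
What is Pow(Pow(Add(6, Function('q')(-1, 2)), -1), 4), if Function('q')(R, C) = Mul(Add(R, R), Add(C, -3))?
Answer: Rational(1, 4096) ≈ 0.00024414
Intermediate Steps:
Function('q')(R, C) = Mul(2, R, Add(-3, C)) (Function('q')(R, C) = Mul(Mul(2, R), Add(-3, C)) = Mul(2, R, Add(-3, C)))
Pow(Pow(Add(6, Function('q')(-1, 2)), -1), 4) = Pow(Pow(Add(6, Mul(2, -1, Add(-3, 2))), -1), 4) = Pow(Pow(Add(6, Mul(2, -1, -1)), -1), 4) = Pow(Pow(Add(6, 2), -1), 4) = Pow(Pow(8, -1), 4) = Pow(Rational(1, 8), 4) = Rational(1, 4096)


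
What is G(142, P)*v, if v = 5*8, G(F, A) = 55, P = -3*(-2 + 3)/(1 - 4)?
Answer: 2200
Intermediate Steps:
P = 1 (P = -3/(-3) = -3*(-1)/3 = -3*(-1/3) = 1)
v = 40
G(142, P)*v = 55*40 = 2200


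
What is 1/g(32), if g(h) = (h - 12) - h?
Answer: -1/12 ≈ -0.083333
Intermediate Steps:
g(h) = -12 (g(h) = (-12 + h) - h = -12)
1/g(32) = 1/(-12) = -1/12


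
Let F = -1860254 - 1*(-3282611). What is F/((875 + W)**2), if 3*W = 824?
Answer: 12801213/11895601 ≈ 1.0761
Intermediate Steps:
W = 824/3 (W = (1/3)*824 = 824/3 ≈ 274.67)
F = 1422357 (F = -1860254 + 3282611 = 1422357)
F/((875 + W)**2) = 1422357/((875 + 824/3)**2) = 1422357/((3449/3)**2) = 1422357/(11895601/9) = 1422357*(9/11895601) = 12801213/11895601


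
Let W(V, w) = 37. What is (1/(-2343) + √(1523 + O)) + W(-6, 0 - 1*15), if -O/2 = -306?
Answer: 86690/2343 + √2135 ≈ 83.206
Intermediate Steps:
O = 612 (O = -2*(-306) = 612)
(1/(-2343) + √(1523 + O)) + W(-6, 0 - 1*15) = (1/(-2343) + √(1523 + 612)) + 37 = (-1/2343 + √2135) + 37 = 86690/2343 + √2135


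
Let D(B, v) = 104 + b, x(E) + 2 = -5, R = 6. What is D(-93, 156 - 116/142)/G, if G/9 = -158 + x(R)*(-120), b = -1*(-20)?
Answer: 2/99 ≈ 0.020202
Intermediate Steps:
b = 20
x(E) = -7 (x(E) = -2 - 5 = -7)
D(B, v) = 124 (D(B, v) = 104 + 20 = 124)
G = 6138 (G = 9*(-158 - 7*(-120)) = 9*(-158 + 840) = 9*682 = 6138)
D(-93, 156 - 116/142)/G = 124/6138 = 124*(1/6138) = 2/99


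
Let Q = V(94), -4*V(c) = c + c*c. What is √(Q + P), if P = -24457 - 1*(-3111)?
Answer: I*√94314/2 ≈ 153.55*I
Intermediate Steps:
P = -21346 (P = -24457 + 3111 = -21346)
V(c) = -c/4 - c²/4 (V(c) = -(c + c*c)/4 = -(c + c²)/4 = -c/4 - c²/4)
Q = -4465/2 (Q = -¼*94*(1 + 94) = -¼*94*95 = -4465/2 ≈ -2232.5)
√(Q + P) = √(-4465/2 - 21346) = √(-47157/2) = I*√94314/2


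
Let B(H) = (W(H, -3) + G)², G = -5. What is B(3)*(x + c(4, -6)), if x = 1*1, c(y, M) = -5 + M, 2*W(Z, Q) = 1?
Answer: -405/2 ≈ -202.50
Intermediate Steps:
W(Z, Q) = ½ (W(Z, Q) = (½)*1 = ½)
x = 1
B(H) = 81/4 (B(H) = (½ - 5)² = (-9/2)² = 81/4)
B(3)*(x + c(4, -6)) = 81*(1 + (-5 - 6))/4 = 81*(1 - 11)/4 = (81/4)*(-10) = -405/2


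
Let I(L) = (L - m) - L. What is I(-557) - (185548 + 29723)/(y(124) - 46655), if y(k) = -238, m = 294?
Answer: -646251/2233 ≈ -289.41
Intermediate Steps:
I(L) = -294 (I(L) = (L - 1*294) - L = (L - 294) - L = (-294 + L) - L = -294)
I(-557) - (185548 + 29723)/(y(124) - 46655) = -294 - (185548 + 29723)/(-238 - 46655) = -294 - 215271/(-46893) = -294 - 215271*(-1)/46893 = -294 - 1*(-10251/2233) = -294 + 10251/2233 = -646251/2233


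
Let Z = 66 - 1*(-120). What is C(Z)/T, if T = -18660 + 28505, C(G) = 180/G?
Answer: 6/61039 ≈ 9.8298e-5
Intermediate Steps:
Z = 186 (Z = 66 + 120 = 186)
T = 9845
C(Z)/T = (180/186)/9845 = (180*(1/186))*(1/9845) = (30/31)*(1/9845) = 6/61039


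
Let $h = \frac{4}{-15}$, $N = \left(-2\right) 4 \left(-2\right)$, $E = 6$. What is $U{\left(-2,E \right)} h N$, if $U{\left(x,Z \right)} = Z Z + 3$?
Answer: $- \frac{832}{5} \approx -166.4$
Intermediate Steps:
$N = 16$ ($N = \left(-8\right) \left(-2\right) = 16$)
$U{\left(x,Z \right)} = 3 + Z^{2}$ ($U{\left(x,Z \right)} = Z^{2} + 3 = 3 + Z^{2}$)
$h = - \frac{4}{15}$ ($h = 4 \left(- \frac{1}{15}\right) = - \frac{4}{15} \approx -0.26667$)
$U{\left(-2,E \right)} h N = \left(3 + 6^{2}\right) \left(- \frac{4}{15}\right) 16 = \left(3 + 36\right) \left(- \frac{4}{15}\right) 16 = 39 \left(- \frac{4}{15}\right) 16 = \left(- \frac{52}{5}\right) 16 = - \frac{832}{5}$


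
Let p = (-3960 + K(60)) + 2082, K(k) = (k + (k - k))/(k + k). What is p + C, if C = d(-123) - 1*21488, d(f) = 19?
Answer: -46693/2 ≈ -23347.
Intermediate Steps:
K(k) = 1/2 (K(k) = (k + 0)/((2*k)) = k*(1/(2*k)) = 1/2)
C = -21469 (C = 19 - 1*21488 = 19 - 21488 = -21469)
p = -3755/2 (p = (-3960 + 1/2) + 2082 = -7919/2 + 2082 = -3755/2 ≈ -1877.5)
p + C = -3755/2 - 21469 = -46693/2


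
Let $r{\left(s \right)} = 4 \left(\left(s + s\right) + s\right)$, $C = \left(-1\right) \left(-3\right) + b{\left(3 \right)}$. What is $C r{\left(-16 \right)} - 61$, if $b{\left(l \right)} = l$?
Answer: $-1213$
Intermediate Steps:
$C = 6$ ($C = \left(-1\right) \left(-3\right) + 3 = 3 + 3 = 6$)
$r{\left(s \right)} = 12 s$ ($r{\left(s \right)} = 4 \left(2 s + s\right) = 4 \cdot 3 s = 12 s$)
$C r{\left(-16 \right)} - 61 = 6 \cdot 12 \left(-16\right) - 61 = 6 \left(-192\right) - 61 = -1152 - 61 = -1213$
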